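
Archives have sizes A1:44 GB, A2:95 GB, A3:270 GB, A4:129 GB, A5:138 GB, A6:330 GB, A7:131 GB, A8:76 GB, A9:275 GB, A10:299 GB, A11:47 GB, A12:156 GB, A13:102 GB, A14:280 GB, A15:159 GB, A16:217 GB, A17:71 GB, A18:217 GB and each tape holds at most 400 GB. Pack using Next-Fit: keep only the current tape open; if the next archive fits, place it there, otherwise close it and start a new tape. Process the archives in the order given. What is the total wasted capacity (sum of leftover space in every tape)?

1364

Put A1 (44 GB) in tape 1; 356 GB remain.
Put A2 (95 GB) in tape 1; 261 GB remain.
Put A3 (270 GB) in tape 2; 130 GB remain.
Put A4 (129 GB) in tape 2; 1 GB remain.
Put A5 (138 GB) in tape 3; 262 GB remain.
Put A6 (330 GB) in tape 4; 70 GB remain.
Put A7 (131 GB) in tape 5; 269 GB remain.
Put A8 (76 GB) in tape 5; 193 GB remain.
Put A9 (275 GB) in tape 6; 125 GB remain.
Put A10 (299 GB) in tape 7; 101 GB remain.
Put A11 (47 GB) in tape 7; 54 GB remain.
Put A12 (156 GB) in tape 8; 244 GB remain.
Put A13 (102 GB) in tape 8; 142 GB remain.
Put A14 (280 GB) in tape 9; 120 GB remain.
Put A15 (159 GB) in tape 10; 241 GB remain.
Put A16 (217 GB) in tape 10; 24 GB remain.
Put A17 (71 GB) in tape 11; 329 GB remain.
Put A18 (217 GB) in tape 11; 112 GB remain.
11 tapes × 400 GB = 4400 GB; used 3036 GB; unused 1364 GB.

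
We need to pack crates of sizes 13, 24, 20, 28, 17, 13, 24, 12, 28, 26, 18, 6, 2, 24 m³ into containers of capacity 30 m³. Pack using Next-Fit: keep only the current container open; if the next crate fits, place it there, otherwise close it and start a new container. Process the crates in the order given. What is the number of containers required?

Put 13 m³ in container 1; 17 m³ remain.
Put 24 m³ in container 2; 6 m³ remain.
Put 20 m³ in container 3; 10 m³ remain.
Put 28 m³ in container 4; 2 m³ remain.
Put 17 m³ in container 5; 13 m³ remain.
Put 13 m³ in container 5; 0 m³ remain.
Put 24 m³ in container 6; 6 m³ remain.
Put 12 m³ in container 7; 18 m³ remain.
Put 28 m³ in container 8; 2 m³ remain.
Put 26 m³ in container 9; 4 m³ remain.
Put 18 m³ in container 10; 12 m³ remain.
Put 6 m³ in container 10; 6 m³ remain.
Put 2 m³ in container 10; 4 m³ remain.
Put 24 m³ in container 11; 6 m³ remain.

11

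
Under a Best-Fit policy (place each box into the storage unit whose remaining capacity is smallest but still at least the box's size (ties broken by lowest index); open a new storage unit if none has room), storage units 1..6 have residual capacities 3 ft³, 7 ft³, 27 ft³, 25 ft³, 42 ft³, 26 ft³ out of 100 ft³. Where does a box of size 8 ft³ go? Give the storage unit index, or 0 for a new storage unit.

Storage units with room: storage unit 3 (27 ft³), storage unit 4 (25 ft³), storage unit 5 (42 ft³), storage unit 6 (26 ft³).
Tightest fit is storage unit 4 with 25 ft³ free.

4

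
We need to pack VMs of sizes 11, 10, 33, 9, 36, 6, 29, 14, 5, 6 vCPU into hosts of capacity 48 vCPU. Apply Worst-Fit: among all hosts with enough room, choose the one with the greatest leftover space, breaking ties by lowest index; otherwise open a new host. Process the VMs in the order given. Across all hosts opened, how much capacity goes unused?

33

Put 11 vCPU in host 1; 37 vCPU remain.
Put 10 vCPU in host 1; 27 vCPU remain.
Put 33 vCPU in host 2; 15 vCPU remain.
Put 9 vCPU in host 1; 18 vCPU remain.
Put 36 vCPU in host 3; 12 vCPU remain.
Put 6 vCPU in host 1; 12 vCPU remain.
Put 29 vCPU in host 4; 19 vCPU remain.
Put 14 vCPU in host 4; 5 vCPU remain.
Put 5 vCPU in host 2; 10 vCPU remain.
Put 6 vCPU in host 1; 6 vCPU remain.
4 hosts × 48 vCPU = 192 vCPU; used 159 vCPU; unused 33 vCPU.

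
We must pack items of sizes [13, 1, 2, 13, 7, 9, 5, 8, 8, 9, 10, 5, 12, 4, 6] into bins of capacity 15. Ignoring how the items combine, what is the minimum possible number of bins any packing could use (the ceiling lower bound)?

Total size = 13 + 1 + 2 + 13 + 7 + 9 + 5 + 8 + 8 + 9 + 10 + 5 + 12 + 4 + 6 = 112.
⌈112 / 15⌉ = 8.

8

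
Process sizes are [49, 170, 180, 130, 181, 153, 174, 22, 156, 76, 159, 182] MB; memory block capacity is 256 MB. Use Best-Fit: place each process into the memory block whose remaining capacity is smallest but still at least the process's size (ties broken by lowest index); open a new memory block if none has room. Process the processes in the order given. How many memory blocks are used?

9

memory block 1: place 49 MB, 207 MB left
memory block 1: place 170 MB, 37 MB left
memory block 2: place 180 MB, 76 MB left
memory block 3: place 130 MB, 126 MB left
memory block 4: place 181 MB, 75 MB left
memory block 5: place 153 MB, 103 MB left
memory block 6: place 174 MB, 82 MB left
memory block 1: place 22 MB, 15 MB left
memory block 7: place 156 MB, 100 MB left
memory block 2: place 76 MB, 0 MB left
memory block 8: place 159 MB, 97 MB left
memory block 9: place 182 MB, 74 MB left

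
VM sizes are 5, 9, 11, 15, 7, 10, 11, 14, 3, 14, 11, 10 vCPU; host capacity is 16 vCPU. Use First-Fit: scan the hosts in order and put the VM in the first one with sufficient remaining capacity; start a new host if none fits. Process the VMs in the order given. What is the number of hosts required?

Put 5 vCPU in host 1; 11 vCPU remain.
Put 9 vCPU in host 1; 2 vCPU remain.
Put 11 vCPU in host 2; 5 vCPU remain.
Put 15 vCPU in host 3; 1 vCPU remain.
Put 7 vCPU in host 4; 9 vCPU remain.
Put 10 vCPU in host 5; 6 vCPU remain.
Put 11 vCPU in host 6; 5 vCPU remain.
Put 14 vCPU in host 7; 2 vCPU remain.
Put 3 vCPU in host 2; 2 vCPU remain.
Put 14 vCPU in host 8; 2 vCPU remain.
Put 11 vCPU in host 9; 5 vCPU remain.
Put 10 vCPU in host 10; 6 vCPU remain.

10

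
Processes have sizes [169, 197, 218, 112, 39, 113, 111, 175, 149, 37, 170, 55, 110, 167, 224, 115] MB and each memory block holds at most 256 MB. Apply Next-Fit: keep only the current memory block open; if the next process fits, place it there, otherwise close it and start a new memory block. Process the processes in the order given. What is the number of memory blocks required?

Put 169 MB in memory block 1; 87 MB remain.
Put 197 MB in memory block 2; 59 MB remain.
Put 218 MB in memory block 3; 38 MB remain.
Put 112 MB in memory block 4; 144 MB remain.
Put 39 MB in memory block 4; 105 MB remain.
Put 113 MB in memory block 5; 143 MB remain.
Put 111 MB in memory block 5; 32 MB remain.
Put 175 MB in memory block 6; 81 MB remain.
Put 149 MB in memory block 7; 107 MB remain.
Put 37 MB in memory block 7; 70 MB remain.
Put 170 MB in memory block 8; 86 MB remain.
Put 55 MB in memory block 8; 31 MB remain.
Put 110 MB in memory block 9; 146 MB remain.
Put 167 MB in memory block 10; 89 MB remain.
Put 224 MB in memory block 11; 32 MB remain.
Put 115 MB in memory block 12; 141 MB remain.

12 memory blocks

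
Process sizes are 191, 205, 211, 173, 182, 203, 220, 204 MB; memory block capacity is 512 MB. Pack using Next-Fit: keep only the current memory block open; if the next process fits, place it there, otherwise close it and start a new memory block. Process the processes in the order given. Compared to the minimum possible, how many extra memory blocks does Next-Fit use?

Next-Fit: [191,205] [211,173] [182,203] [220,204] → 4 memory blocks.
Total size 1589 MB; any packing needs at least ⌈1589/512⌉ = 4 memory blocks.
So 4 is already optimal.

0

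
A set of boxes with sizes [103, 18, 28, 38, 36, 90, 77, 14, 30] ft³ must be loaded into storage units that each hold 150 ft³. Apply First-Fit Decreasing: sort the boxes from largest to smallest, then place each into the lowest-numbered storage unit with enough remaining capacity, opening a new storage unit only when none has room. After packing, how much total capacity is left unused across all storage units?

Sorted descending: 103, 90, 77, 38, 36, 30, 28, 18, 14.
Put 103 ft³ in storage unit 1; 47 ft³ remain.
Put 90 ft³ in storage unit 2; 60 ft³ remain.
Put 77 ft³ in storage unit 3; 73 ft³ remain.
Put 38 ft³ in storage unit 1; 9 ft³ remain.
Put 36 ft³ in storage unit 2; 24 ft³ remain.
Put 30 ft³ in storage unit 3; 43 ft³ remain.
Put 28 ft³ in storage unit 3; 15 ft³ remain.
Put 18 ft³ in storage unit 2; 6 ft³ remain.
Put 14 ft³ in storage unit 3; 1 ft³ remain.
3 storage units × 150 ft³ = 450 ft³; used 434 ft³; unused 16 ft³.

16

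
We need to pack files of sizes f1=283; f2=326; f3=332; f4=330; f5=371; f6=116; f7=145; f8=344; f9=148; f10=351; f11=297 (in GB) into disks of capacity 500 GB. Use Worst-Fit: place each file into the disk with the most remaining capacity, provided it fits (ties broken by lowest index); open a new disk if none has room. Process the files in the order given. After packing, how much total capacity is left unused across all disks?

957

f1 (283 GB) → disk 1 (remaining 217 GB)
f2 (326 GB) → disk 2 (remaining 174 GB)
f3 (332 GB) → disk 3 (remaining 168 GB)
f4 (330 GB) → disk 4 (remaining 170 GB)
f5 (371 GB) → disk 5 (remaining 129 GB)
f6 (116 GB) → disk 1 (remaining 101 GB)
f7 (145 GB) → disk 2 (remaining 29 GB)
f8 (344 GB) → disk 6 (remaining 156 GB)
f9 (148 GB) → disk 4 (remaining 22 GB)
f10 (351 GB) → disk 7 (remaining 149 GB)
f11 (297 GB) → disk 8 (remaining 203 GB)
8 disks × 500 GB = 4000 GB; used 3043 GB; unused 957 GB.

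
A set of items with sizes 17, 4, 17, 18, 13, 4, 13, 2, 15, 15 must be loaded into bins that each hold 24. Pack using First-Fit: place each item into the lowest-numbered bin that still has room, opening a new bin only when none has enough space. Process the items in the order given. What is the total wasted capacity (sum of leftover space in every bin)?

50

17 → bin 1 (remaining 7)
4 → bin 1 (remaining 3)
17 → bin 2 (remaining 7)
18 → bin 3 (remaining 6)
13 → bin 4 (remaining 11)
4 → bin 2 (remaining 3)
13 → bin 5 (remaining 11)
2 → bin 1 (remaining 1)
15 → bin 6 (remaining 9)
15 → bin 7 (remaining 9)
7 bins × 24 = 168; used 118; unused 50.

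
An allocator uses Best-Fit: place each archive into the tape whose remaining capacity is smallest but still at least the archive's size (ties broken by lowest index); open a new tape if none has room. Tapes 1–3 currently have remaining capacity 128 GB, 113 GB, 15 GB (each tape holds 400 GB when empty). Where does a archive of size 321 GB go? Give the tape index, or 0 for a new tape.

No tape has ≥ 321 GB free, so a new tape is opened.

0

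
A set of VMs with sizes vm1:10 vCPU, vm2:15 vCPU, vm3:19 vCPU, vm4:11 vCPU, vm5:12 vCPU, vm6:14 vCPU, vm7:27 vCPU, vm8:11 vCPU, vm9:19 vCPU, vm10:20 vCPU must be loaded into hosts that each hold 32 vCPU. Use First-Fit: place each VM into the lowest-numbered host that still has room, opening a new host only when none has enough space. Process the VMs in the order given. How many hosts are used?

host 1: place vm1 (10 vCPU), 22 vCPU left
host 1: place vm2 (15 vCPU), 7 vCPU left
host 2: place vm3 (19 vCPU), 13 vCPU left
host 2: place vm4 (11 vCPU), 2 vCPU left
host 3: place vm5 (12 vCPU), 20 vCPU left
host 3: place vm6 (14 vCPU), 6 vCPU left
host 4: place vm7 (27 vCPU), 5 vCPU left
host 5: place vm8 (11 vCPU), 21 vCPU left
host 5: place vm9 (19 vCPU), 2 vCPU left
host 6: place vm10 (20 vCPU), 12 vCPU left

6 hosts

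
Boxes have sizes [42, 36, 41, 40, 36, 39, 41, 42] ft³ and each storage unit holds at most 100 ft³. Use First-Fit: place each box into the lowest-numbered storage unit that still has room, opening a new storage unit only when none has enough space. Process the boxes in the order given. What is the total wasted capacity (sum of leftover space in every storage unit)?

Put 42 ft³ in storage unit 1; 58 ft³ remain.
Put 36 ft³ in storage unit 1; 22 ft³ remain.
Put 41 ft³ in storage unit 2; 59 ft³ remain.
Put 40 ft³ in storage unit 2; 19 ft³ remain.
Put 36 ft³ in storage unit 3; 64 ft³ remain.
Put 39 ft³ in storage unit 3; 25 ft³ remain.
Put 41 ft³ in storage unit 4; 59 ft³ remain.
Put 42 ft³ in storage unit 4; 17 ft³ remain.
4 storage units × 100 ft³ = 400 ft³; used 317 ft³; unused 83 ft³.

83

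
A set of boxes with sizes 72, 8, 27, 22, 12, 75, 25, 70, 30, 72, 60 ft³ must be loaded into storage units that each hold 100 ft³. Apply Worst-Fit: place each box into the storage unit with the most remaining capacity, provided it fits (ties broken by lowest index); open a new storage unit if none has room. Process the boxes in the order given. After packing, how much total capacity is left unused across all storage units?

72 ft³ → storage unit 1 (remaining 28 ft³)
8 ft³ → storage unit 1 (remaining 20 ft³)
27 ft³ → storage unit 2 (remaining 73 ft³)
22 ft³ → storage unit 2 (remaining 51 ft³)
12 ft³ → storage unit 2 (remaining 39 ft³)
75 ft³ → storage unit 3 (remaining 25 ft³)
25 ft³ → storage unit 2 (remaining 14 ft³)
70 ft³ → storage unit 4 (remaining 30 ft³)
30 ft³ → storage unit 4 (remaining 0 ft³)
72 ft³ → storage unit 5 (remaining 28 ft³)
60 ft³ → storage unit 6 (remaining 40 ft³)
6 storage units × 100 ft³ = 600 ft³; used 473 ft³; unused 127 ft³.

127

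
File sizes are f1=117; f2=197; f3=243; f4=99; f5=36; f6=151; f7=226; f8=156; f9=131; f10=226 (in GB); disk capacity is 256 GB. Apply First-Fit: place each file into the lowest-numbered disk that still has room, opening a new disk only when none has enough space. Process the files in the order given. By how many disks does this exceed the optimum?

1

First-Fit: [117,99,36] [197] [243] [151] [226] [156] [131] [226] → 8 disks.
Total size 1582 GB; any packing needs at least ⌈1582/256⌉ = 7 disks.
An optimal packing achieves that bound: [243] [226] [226] [197,36] [156,99] [151] [131,117] → 7 disks.
Excess: 8 − 7 = 1.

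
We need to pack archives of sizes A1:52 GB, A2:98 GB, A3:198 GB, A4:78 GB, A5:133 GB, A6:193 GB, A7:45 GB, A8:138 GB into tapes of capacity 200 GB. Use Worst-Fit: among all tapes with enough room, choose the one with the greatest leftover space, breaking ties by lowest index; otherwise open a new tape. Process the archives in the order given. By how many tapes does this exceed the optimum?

Worst-Fit: [52,98] [198] [78,45] [133] [193] [138] → 6 tapes.
Total size 935 GB; any packing needs at least ⌈935/200⌉ = 5 tapes.
An optimal packing achieves that bound: [198] [193] [138,52] [133,45] [98,78] → 5 tapes.
Excess: 6 − 5 = 1.

1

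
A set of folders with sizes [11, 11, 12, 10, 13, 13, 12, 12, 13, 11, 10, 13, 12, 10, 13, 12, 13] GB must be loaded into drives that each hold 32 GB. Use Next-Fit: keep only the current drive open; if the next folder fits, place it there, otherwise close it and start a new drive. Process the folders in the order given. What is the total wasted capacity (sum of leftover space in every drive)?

87

11 GB → drive 1 (remaining 21 GB)
11 GB → drive 1 (remaining 10 GB)
12 GB → drive 2 (remaining 20 GB)
10 GB → drive 2 (remaining 10 GB)
13 GB → drive 3 (remaining 19 GB)
13 GB → drive 3 (remaining 6 GB)
12 GB → drive 4 (remaining 20 GB)
12 GB → drive 4 (remaining 8 GB)
13 GB → drive 5 (remaining 19 GB)
11 GB → drive 5 (remaining 8 GB)
10 GB → drive 6 (remaining 22 GB)
13 GB → drive 6 (remaining 9 GB)
12 GB → drive 7 (remaining 20 GB)
10 GB → drive 7 (remaining 10 GB)
13 GB → drive 8 (remaining 19 GB)
12 GB → drive 8 (remaining 7 GB)
13 GB → drive 9 (remaining 19 GB)
9 drives × 32 GB = 288 GB; used 201 GB; unused 87 GB.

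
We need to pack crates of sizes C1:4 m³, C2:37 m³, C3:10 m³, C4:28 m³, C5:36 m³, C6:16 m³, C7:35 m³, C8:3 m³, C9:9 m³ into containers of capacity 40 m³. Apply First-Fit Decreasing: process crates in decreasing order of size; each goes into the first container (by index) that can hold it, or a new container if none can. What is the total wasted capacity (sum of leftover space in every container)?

22

Sorted descending: 37, 36, 35, 28, 16, 10, 9, 4, 3.
Put 37 m³ in container 1; 3 m³ remain.
Put 36 m³ in container 2; 4 m³ remain.
Put 35 m³ in container 3; 5 m³ remain.
Put 28 m³ in container 4; 12 m³ remain.
Put 16 m³ in container 5; 24 m³ remain.
Put 10 m³ in container 4; 2 m³ remain.
Put 9 m³ in container 5; 15 m³ remain.
Put 4 m³ in container 2; 0 m³ remain.
Put 3 m³ in container 1; 0 m³ remain.
5 containers × 40 m³ = 200 m³; used 178 m³; unused 22 m³.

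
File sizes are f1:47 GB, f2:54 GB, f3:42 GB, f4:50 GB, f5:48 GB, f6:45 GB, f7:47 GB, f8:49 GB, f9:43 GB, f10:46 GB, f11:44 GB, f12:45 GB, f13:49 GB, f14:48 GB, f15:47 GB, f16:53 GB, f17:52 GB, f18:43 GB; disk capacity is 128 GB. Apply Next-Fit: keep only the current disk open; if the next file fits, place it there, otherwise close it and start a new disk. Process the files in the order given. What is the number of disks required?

Put f1 (47 GB) in disk 1; 81 GB remain.
Put f2 (54 GB) in disk 1; 27 GB remain.
Put f3 (42 GB) in disk 2; 86 GB remain.
Put f4 (50 GB) in disk 2; 36 GB remain.
Put f5 (48 GB) in disk 3; 80 GB remain.
Put f6 (45 GB) in disk 3; 35 GB remain.
Put f7 (47 GB) in disk 4; 81 GB remain.
Put f8 (49 GB) in disk 4; 32 GB remain.
Put f9 (43 GB) in disk 5; 85 GB remain.
Put f10 (46 GB) in disk 5; 39 GB remain.
Put f11 (44 GB) in disk 6; 84 GB remain.
Put f12 (45 GB) in disk 6; 39 GB remain.
Put f13 (49 GB) in disk 7; 79 GB remain.
Put f14 (48 GB) in disk 7; 31 GB remain.
Put f15 (47 GB) in disk 8; 81 GB remain.
Put f16 (53 GB) in disk 8; 28 GB remain.
Put f17 (52 GB) in disk 9; 76 GB remain.
Put f18 (43 GB) in disk 9; 33 GB remain.
Final disks: [47,54] [42,50] [48,45] [47,49] [43,46] [44,45] [49,48] [47,53] [52,43].

9 disks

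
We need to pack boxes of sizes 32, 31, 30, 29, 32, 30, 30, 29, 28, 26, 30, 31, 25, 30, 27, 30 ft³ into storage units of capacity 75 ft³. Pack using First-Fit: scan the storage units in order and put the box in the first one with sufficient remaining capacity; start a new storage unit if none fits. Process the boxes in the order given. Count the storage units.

32 ft³ → storage unit 1 (remaining 43 ft³)
31 ft³ → storage unit 1 (remaining 12 ft³)
30 ft³ → storage unit 2 (remaining 45 ft³)
29 ft³ → storage unit 2 (remaining 16 ft³)
32 ft³ → storage unit 3 (remaining 43 ft³)
30 ft³ → storage unit 3 (remaining 13 ft³)
30 ft³ → storage unit 4 (remaining 45 ft³)
29 ft³ → storage unit 4 (remaining 16 ft³)
28 ft³ → storage unit 5 (remaining 47 ft³)
26 ft³ → storage unit 5 (remaining 21 ft³)
30 ft³ → storage unit 6 (remaining 45 ft³)
31 ft³ → storage unit 6 (remaining 14 ft³)
25 ft³ → storage unit 7 (remaining 50 ft³)
30 ft³ → storage unit 7 (remaining 20 ft³)
27 ft³ → storage unit 8 (remaining 48 ft³)
30 ft³ → storage unit 8 (remaining 18 ft³)

8 storage units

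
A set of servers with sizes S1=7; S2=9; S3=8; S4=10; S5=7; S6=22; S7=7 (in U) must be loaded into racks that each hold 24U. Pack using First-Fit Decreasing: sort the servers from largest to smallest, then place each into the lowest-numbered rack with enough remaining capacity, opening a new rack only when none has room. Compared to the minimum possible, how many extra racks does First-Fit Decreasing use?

1

First-Fit Decreasing: [22] [10,9] [8,7,7] [7] → 4 racks.
Total size 70U; any packing needs at least ⌈70/24⌉ = 3 racks.
An optimal packing achieves that bound: [22] [10,7,7] [9,8,7] → 3 racks.
Excess: 4 − 3 = 1.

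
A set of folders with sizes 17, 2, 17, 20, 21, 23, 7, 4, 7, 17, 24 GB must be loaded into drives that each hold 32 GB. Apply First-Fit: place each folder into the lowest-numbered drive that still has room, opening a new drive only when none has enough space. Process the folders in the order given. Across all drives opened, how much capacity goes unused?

65

17 GB → drive 1 (remaining 15 GB)
2 GB → drive 1 (remaining 13 GB)
17 GB → drive 2 (remaining 15 GB)
20 GB → drive 3 (remaining 12 GB)
21 GB → drive 4 (remaining 11 GB)
23 GB → drive 5 (remaining 9 GB)
7 GB → drive 1 (remaining 6 GB)
4 GB → drive 1 (remaining 2 GB)
7 GB → drive 2 (remaining 8 GB)
17 GB → drive 6 (remaining 15 GB)
24 GB → drive 7 (remaining 8 GB)
7 drives × 32 GB = 224 GB; used 159 GB; unused 65 GB.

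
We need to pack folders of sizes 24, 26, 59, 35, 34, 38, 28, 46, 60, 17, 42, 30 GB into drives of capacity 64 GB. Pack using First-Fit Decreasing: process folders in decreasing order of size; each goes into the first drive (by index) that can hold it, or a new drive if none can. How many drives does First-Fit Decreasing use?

Sorted descending: 60, 59, 46, 42, 38, 35, 34, 30, 28, 26, 24, 17.
drive 1: place 60 GB, 4 GB left
drive 2: place 59 GB, 5 GB left
drive 3: place 46 GB, 18 GB left
drive 4: place 42 GB, 22 GB left
drive 5: place 38 GB, 26 GB left
drive 6: place 35 GB, 29 GB left
drive 7: place 34 GB, 30 GB left
drive 7: place 30 GB, 0 GB left
drive 6: place 28 GB, 1 GB left
drive 5: place 26 GB, 0 GB left
drive 8: place 24 GB, 40 GB left
drive 3: place 17 GB, 1 GB left

8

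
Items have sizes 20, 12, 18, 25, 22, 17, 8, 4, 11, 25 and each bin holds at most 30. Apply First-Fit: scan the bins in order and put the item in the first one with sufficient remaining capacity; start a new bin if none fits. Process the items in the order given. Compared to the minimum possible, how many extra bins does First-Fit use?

0

First-Fit: [20,8] [12,18] [25,4] [22] [17,11] [25] → 6 bins.
Total size 162; any packing needs at least ⌈162/30⌉ = 6 bins.
So 6 is already optimal.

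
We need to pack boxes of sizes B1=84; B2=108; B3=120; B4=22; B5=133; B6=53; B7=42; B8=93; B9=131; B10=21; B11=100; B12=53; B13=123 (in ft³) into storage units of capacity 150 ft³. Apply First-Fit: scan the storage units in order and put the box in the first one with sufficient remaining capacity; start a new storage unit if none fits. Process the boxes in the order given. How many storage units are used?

9

B1 (84 ft³) → storage unit 1 (remaining 66 ft³)
B2 (108 ft³) → storage unit 2 (remaining 42 ft³)
B3 (120 ft³) → storage unit 3 (remaining 30 ft³)
B4 (22 ft³) → storage unit 1 (remaining 44 ft³)
B5 (133 ft³) → storage unit 4 (remaining 17 ft³)
B6 (53 ft³) → storage unit 5 (remaining 97 ft³)
B7 (42 ft³) → storage unit 1 (remaining 2 ft³)
B8 (93 ft³) → storage unit 5 (remaining 4 ft³)
B9 (131 ft³) → storage unit 6 (remaining 19 ft³)
B10 (21 ft³) → storage unit 2 (remaining 21 ft³)
B11 (100 ft³) → storage unit 7 (remaining 50 ft³)
B12 (53 ft³) → storage unit 8 (remaining 97 ft³)
B13 (123 ft³) → storage unit 9 (remaining 27 ft³)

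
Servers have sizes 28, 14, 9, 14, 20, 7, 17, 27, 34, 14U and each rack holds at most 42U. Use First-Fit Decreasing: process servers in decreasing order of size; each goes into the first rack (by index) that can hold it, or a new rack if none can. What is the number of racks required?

Sorted descending: 34, 28, 27, 20, 17, 14, 14, 14, 9, 7.
Put 34U in rack 1; 8U remain.
Put 28U in rack 2; 14U remain.
Put 27U in rack 3; 15U remain.
Put 20U in rack 4; 22U remain.
Put 17U in rack 4; 5U remain.
Put 14U in rack 2; 0U remain.
Put 14U in rack 3; 1U remain.
Put 14U in rack 5; 28U remain.
Put 9U in rack 5; 19U remain.
Put 7U in rack 1; 1U remain.

5 racks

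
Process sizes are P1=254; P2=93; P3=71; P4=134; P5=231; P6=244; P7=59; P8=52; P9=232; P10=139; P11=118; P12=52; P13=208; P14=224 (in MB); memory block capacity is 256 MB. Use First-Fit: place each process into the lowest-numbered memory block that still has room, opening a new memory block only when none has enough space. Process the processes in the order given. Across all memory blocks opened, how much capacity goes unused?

Put P1 (254 MB) in memory block 1; 2 MB remain.
Put P2 (93 MB) in memory block 2; 163 MB remain.
Put P3 (71 MB) in memory block 2; 92 MB remain.
Put P4 (134 MB) in memory block 3; 122 MB remain.
Put P5 (231 MB) in memory block 4; 25 MB remain.
Put P6 (244 MB) in memory block 5; 12 MB remain.
Put P7 (59 MB) in memory block 2; 33 MB remain.
Put P8 (52 MB) in memory block 3; 70 MB remain.
Put P9 (232 MB) in memory block 6; 24 MB remain.
Put P10 (139 MB) in memory block 7; 117 MB remain.
Put P11 (118 MB) in memory block 8; 138 MB remain.
Put P12 (52 MB) in memory block 3; 18 MB remain.
Put P13 (208 MB) in memory block 9; 48 MB remain.
Put P14 (224 MB) in memory block 10; 32 MB remain.
10 memory blocks × 256 MB = 2560 MB; used 2111 MB; unused 449 MB.

449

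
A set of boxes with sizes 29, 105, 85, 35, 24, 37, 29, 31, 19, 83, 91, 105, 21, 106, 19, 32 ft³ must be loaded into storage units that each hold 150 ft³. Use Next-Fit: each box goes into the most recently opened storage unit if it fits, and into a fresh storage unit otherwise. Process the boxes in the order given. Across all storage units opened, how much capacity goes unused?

349

Put 29 ft³ in storage unit 1; 121 ft³ remain.
Put 105 ft³ in storage unit 1; 16 ft³ remain.
Put 85 ft³ in storage unit 2; 65 ft³ remain.
Put 35 ft³ in storage unit 2; 30 ft³ remain.
Put 24 ft³ in storage unit 2; 6 ft³ remain.
Put 37 ft³ in storage unit 3; 113 ft³ remain.
Put 29 ft³ in storage unit 3; 84 ft³ remain.
Put 31 ft³ in storage unit 3; 53 ft³ remain.
Put 19 ft³ in storage unit 3; 34 ft³ remain.
Put 83 ft³ in storage unit 4; 67 ft³ remain.
Put 91 ft³ in storage unit 5; 59 ft³ remain.
Put 105 ft³ in storage unit 6; 45 ft³ remain.
Put 21 ft³ in storage unit 6; 24 ft³ remain.
Put 106 ft³ in storage unit 7; 44 ft³ remain.
Put 19 ft³ in storage unit 7; 25 ft³ remain.
Put 32 ft³ in storage unit 8; 118 ft³ remain.
8 storage units × 150 ft³ = 1200 ft³; used 851 ft³; unused 349 ft³.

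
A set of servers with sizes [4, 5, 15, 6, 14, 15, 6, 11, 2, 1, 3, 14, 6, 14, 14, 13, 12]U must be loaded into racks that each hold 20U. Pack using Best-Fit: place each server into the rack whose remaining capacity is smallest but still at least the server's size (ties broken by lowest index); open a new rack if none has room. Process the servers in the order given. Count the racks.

Put 4U in rack 1; 16U remain.
Put 5U in rack 1; 11U remain.
Put 15U in rack 2; 5U remain.
Put 6U in rack 1; 5U remain.
Put 14U in rack 3; 6U remain.
Put 15U in rack 4; 5U remain.
Put 6U in rack 3; 0U remain.
Put 11U in rack 5; 9U remain.
Put 2U in rack 1; 3U remain.
Put 1U in rack 1; 2U remain.
Put 3U in rack 2; 2U remain.
Put 14U in rack 6; 6U remain.
Put 6U in rack 6; 0U remain.
Put 14U in rack 7; 6U remain.
Put 14U in rack 8; 6U remain.
Put 13U in rack 9; 7U remain.
Put 12U in rack 10; 8U remain.

10 racks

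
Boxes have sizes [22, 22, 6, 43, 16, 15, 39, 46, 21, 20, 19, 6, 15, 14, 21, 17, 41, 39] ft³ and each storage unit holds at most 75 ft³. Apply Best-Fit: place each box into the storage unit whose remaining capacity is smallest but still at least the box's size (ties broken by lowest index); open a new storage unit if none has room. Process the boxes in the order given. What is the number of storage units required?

storage unit 1: place 22 ft³, 53 ft³ left
storage unit 1: place 22 ft³, 31 ft³ left
storage unit 1: place 6 ft³, 25 ft³ left
storage unit 2: place 43 ft³, 32 ft³ left
storage unit 1: place 16 ft³, 9 ft³ left
storage unit 2: place 15 ft³, 17 ft³ left
storage unit 3: place 39 ft³, 36 ft³ left
storage unit 4: place 46 ft³, 29 ft³ left
storage unit 4: place 21 ft³, 8 ft³ left
storage unit 3: place 20 ft³, 16 ft³ left
storage unit 5: place 19 ft³, 56 ft³ left
storage unit 4: place 6 ft³, 2 ft³ left
storage unit 3: place 15 ft³, 1 ft³ left
storage unit 2: place 14 ft³, 3 ft³ left
storage unit 5: place 21 ft³, 35 ft³ left
storage unit 5: place 17 ft³, 18 ft³ left
storage unit 6: place 41 ft³, 34 ft³ left
storage unit 7: place 39 ft³, 36 ft³ left
Final storage units: [22,22,6,16] [43,15,14] [39,20,15] [46,21,6] [19,21,17] [41] [39].

7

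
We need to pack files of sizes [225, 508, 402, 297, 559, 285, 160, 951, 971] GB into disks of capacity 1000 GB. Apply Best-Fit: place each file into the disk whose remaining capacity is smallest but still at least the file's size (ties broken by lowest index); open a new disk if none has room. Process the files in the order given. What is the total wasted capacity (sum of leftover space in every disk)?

225 GB → disk 1 (remaining 775 GB)
508 GB → disk 1 (remaining 267 GB)
402 GB → disk 2 (remaining 598 GB)
297 GB → disk 2 (remaining 301 GB)
559 GB → disk 3 (remaining 441 GB)
285 GB → disk 2 (remaining 16 GB)
160 GB → disk 1 (remaining 107 GB)
951 GB → disk 4 (remaining 49 GB)
971 GB → disk 5 (remaining 29 GB)
5 disks × 1000 GB = 5000 GB; used 4358 GB; unused 642 GB.

642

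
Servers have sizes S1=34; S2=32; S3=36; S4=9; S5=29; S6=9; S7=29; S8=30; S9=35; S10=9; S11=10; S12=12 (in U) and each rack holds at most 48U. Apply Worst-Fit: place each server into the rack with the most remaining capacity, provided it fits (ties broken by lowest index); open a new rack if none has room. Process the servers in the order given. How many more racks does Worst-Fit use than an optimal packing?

Worst-Fit: [34,12] [32,9] [36] [29,9] [29,9] [30,10] [35] → 7 racks.
7 servers exceed 24U (half the capacity), and no two of those can share a rack, so at least 7 racks are needed.
So 7 is already optimal.

0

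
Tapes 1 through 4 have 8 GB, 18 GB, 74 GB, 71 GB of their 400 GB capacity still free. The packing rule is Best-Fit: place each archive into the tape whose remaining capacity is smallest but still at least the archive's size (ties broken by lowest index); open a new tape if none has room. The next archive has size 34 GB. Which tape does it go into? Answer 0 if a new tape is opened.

4

Tapes with room: tape 3 (74 GB), tape 4 (71 GB).
Tightest fit is tape 4 with 71 GB free.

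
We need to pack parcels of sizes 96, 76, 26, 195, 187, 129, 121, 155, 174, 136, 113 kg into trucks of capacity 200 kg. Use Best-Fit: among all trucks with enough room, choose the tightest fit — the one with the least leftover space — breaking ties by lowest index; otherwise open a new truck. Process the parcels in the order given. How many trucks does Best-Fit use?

9

96 kg → truck 1 (remaining 104 kg)
76 kg → truck 1 (remaining 28 kg)
26 kg → truck 1 (remaining 2 kg)
195 kg → truck 2 (remaining 5 kg)
187 kg → truck 3 (remaining 13 kg)
129 kg → truck 4 (remaining 71 kg)
121 kg → truck 5 (remaining 79 kg)
155 kg → truck 6 (remaining 45 kg)
174 kg → truck 7 (remaining 26 kg)
136 kg → truck 8 (remaining 64 kg)
113 kg → truck 9 (remaining 87 kg)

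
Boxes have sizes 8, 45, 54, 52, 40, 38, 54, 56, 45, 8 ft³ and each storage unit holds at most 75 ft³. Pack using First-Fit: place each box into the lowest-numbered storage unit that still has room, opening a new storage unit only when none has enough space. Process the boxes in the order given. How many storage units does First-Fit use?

8 ft³ → storage unit 1 (remaining 67 ft³)
45 ft³ → storage unit 1 (remaining 22 ft³)
54 ft³ → storage unit 2 (remaining 21 ft³)
52 ft³ → storage unit 3 (remaining 23 ft³)
40 ft³ → storage unit 4 (remaining 35 ft³)
38 ft³ → storage unit 5 (remaining 37 ft³)
54 ft³ → storage unit 6 (remaining 21 ft³)
56 ft³ → storage unit 7 (remaining 19 ft³)
45 ft³ → storage unit 8 (remaining 30 ft³)
8 ft³ → storage unit 1 (remaining 14 ft³)
Final storage units: [8,45,8] [54] [52] [40] [38] [54] [56] [45].

8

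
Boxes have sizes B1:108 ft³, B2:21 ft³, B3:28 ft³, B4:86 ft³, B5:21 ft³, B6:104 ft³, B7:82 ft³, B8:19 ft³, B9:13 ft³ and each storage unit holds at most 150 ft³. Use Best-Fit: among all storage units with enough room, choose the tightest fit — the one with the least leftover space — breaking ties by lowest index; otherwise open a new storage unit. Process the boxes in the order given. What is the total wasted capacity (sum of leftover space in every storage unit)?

Put B1 (108 ft³) in storage unit 1; 42 ft³ remain.
Put B2 (21 ft³) in storage unit 1; 21 ft³ remain.
Put B3 (28 ft³) in storage unit 2; 122 ft³ remain.
Put B4 (86 ft³) in storage unit 2; 36 ft³ remain.
Put B5 (21 ft³) in storage unit 1; 0 ft³ remain.
Put B6 (104 ft³) in storage unit 3; 46 ft³ remain.
Put B7 (82 ft³) in storage unit 4; 68 ft³ remain.
Put B8 (19 ft³) in storage unit 2; 17 ft³ remain.
Put B9 (13 ft³) in storage unit 2; 4 ft³ remain.
4 storage units × 150 ft³ = 600 ft³; used 482 ft³; unused 118 ft³.

118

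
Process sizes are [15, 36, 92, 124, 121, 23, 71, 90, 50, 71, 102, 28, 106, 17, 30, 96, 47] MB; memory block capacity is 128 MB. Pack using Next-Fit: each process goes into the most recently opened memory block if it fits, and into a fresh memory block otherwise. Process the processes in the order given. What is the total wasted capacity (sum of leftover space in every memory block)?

417

15 MB → memory block 1 (remaining 113 MB)
36 MB → memory block 1 (remaining 77 MB)
92 MB → memory block 2 (remaining 36 MB)
124 MB → memory block 3 (remaining 4 MB)
121 MB → memory block 4 (remaining 7 MB)
23 MB → memory block 5 (remaining 105 MB)
71 MB → memory block 5 (remaining 34 MB)
90 MB → memory block 6 (remaining 38 MB)
50 MB → memory block 7 (remaining 78 MB)
71 MB → memory block 7 (remaining 7 MB)
102 MB → memory block 8 (remaining 26 MB)
28 MB → memory block 9 (remaining 100 MB)
106 MB → memory block 10 (remaining 22 MB)
17 MB → memory block 10 (remaining 5 MB)
30 MB → memory block 11 (remaining 98 MB)
96 MB → memory block 11 (remaining 2 MB)
47 MB → memory block 12 (remaining 81 MB)
12 memory blocks × 128 MB = 1536 MB; used 1119 MB; unused 417 MB.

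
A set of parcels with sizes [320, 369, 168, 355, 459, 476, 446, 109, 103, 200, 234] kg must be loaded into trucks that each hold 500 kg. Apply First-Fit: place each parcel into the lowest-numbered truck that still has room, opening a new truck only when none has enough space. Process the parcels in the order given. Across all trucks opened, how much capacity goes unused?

261

truck 1: place 320 kg, 180 kg left
truck 2: place 369 kg, 131 kg left
truck 1: place 168 kg, 12 kg left
truck 3: place 355 kg, 145 kg left
truck 4: place 459 kg, 41 kg left
truck 5: place 476 kg, 24 kg left
truck 6: place 446 kg, 54 kg left
truck 2: place 109 kg, 22 kg left
truck 3: place 103 kg, 42 kg left
truck 7: place 200 kg, 300 kg left
truck 7: place 234 kg, 66 kg left
7 trucks × 500 kg = 3500 kg; used 3239 kg; unused 261 kg.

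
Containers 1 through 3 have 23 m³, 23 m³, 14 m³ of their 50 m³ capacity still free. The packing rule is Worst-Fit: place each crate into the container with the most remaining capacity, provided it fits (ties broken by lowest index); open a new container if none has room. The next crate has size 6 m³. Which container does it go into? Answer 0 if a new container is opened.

Containers with room: container 1 (23 m³), container 2 (23 m³), container 3 (14 m³).
Most room is container 1 with 23 m³ free.

1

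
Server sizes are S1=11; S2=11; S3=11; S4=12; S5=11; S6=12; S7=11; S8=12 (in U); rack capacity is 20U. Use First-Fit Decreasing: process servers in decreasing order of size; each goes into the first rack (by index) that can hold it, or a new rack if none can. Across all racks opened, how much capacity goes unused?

Sorted descending: 12, 12, 12, 11, 11, 11, 11, 11.
12U → rack 1 (remaining 8U)
12U → rack 2 (remaining 8U)
12U → rack 3 (remaining 8U)
11U → rack 4 (remaining 9U)
11U → rack 5 (remaining 9U)
11U → rack 6 (remaining 9U)
11U → rack 7 (remaining 9U)
11U → rack 8 (remaining 9U)
8 racks × 20U = 160U; used 91U; unused 69U.

69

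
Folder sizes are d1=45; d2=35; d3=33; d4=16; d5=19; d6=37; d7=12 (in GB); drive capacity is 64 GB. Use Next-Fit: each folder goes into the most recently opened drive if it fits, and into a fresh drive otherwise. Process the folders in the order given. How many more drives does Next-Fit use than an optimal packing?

1

Next-Fit: [45] [35] [33,16] [19,37] [12] → 5 drives.
Total size 197 GB; any packing needs at least ⌈197/64⌉ = 4 drives.
An optimal packing achieves that bound: [45,19] [37,16] [35,12] [33] → 4 drives.
Excess: 5 − 4 = 1.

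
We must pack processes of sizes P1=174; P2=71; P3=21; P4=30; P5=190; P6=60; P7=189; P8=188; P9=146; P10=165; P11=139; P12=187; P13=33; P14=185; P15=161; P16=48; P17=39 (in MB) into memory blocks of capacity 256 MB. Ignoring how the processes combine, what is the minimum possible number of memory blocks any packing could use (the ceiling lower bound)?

8

Total size = 174 + 71 + 21 + 30 + 190 + 60 + 189 + 188 + 146 + 165 + 139 + 187 + 33 + 185 + 161 + 48 + 39 = 2026 MB.
⌈2026 / 256⌉ = 8.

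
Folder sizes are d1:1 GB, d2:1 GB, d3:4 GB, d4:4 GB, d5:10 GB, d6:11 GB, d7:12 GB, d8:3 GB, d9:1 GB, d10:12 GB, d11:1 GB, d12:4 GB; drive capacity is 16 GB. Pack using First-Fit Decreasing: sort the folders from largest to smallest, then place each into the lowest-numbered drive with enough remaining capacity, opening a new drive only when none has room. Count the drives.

4 drives

Sorted descending: 12, 12, 11, 10, 4, 4, 4, 3, 1, 1, 1, 1.
Put 12 GB in drive 1; 4 GB remain.
Put 12 GB in drive 2; 4 GB remain.
Put 11 GB in drive 3; 5 GB remain.
Put 10 GB in drive 4; 6 GB remain.
Put 4 GB in drive 1; 0 GB remain.
Put 4 GB in drive 2; 0 GB remain.
Put 4 GB in drive 3; 1 GB remain.
Put 3 GB in drive 4; 3 GB remain.
Put 1 GB in drive 3; 0 GB remain.
Put 1 GB in drive 4; 2 GB remain.
Put 1 GB in drive 4; 1 GB remain.
Put 1 GB in drive 4; 0 GB remain.
Final drives: [12,4] [12,4] [11,4,1] [10,3,1,1,1].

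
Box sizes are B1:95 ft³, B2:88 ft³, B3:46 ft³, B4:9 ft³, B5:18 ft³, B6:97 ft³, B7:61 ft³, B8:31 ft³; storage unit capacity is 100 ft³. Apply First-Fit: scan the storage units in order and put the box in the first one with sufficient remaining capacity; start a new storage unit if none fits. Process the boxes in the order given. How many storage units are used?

5 storage units

Put B1 (95 ft³) in storage unit 1; 5 ft³ remain.
Put B2 (88 ft³) in storage unit 2; 12 ft³ remain.
Put B3 (46 ft³) in storage unit 3; 54 ft³ remain.
Put B4 (9 ft³) in storage unit 2; 3 ft³ remain.
Put B5 (18 ft³) in storage unit 3; 36 ft³ remain.
Put B6 (97 ft³) in storage unit 4; 3 ft³ remain.
Put B7 (61 ft³) in storage unit 5; 39 ft³ remain.
Put B8 (31 ft³) in storage unit 3; 5 ft³ remain.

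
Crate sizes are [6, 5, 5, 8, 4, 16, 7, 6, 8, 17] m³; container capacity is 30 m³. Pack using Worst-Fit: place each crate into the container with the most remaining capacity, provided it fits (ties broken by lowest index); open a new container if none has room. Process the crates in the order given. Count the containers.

Put 6 m³ in container 1; 24 m³ remain.
Put 5 m³ in container 1; 19 m³ remain.
Put 5 m³ in container 1; 14 m³ remain.
Put 8 m³ in container 1; 6 m³ remain.
Put 4 m³ in container 1; 2 m³ remain.
Put 16 m³ in container 2; 14 m³ remain.
Put 7 m³ in container 2; 7 m³ remain.
Put 6 m³ in container 2; 1 m³ remain.
Put 8 m³ in container 3; 22 m³ remain.
Put 17 m³ in container 3; 5 m³ remain.

3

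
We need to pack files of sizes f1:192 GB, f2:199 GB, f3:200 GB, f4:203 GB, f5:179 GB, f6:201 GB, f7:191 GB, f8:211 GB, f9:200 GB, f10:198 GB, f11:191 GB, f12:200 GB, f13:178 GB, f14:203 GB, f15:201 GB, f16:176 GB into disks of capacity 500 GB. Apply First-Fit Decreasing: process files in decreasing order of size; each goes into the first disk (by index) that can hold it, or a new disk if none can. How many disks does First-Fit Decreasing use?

8

Sorted descending: 211, 203, 203, 201, 201, 200, 200, 200, 199, 198, 192, 191, 191, 179, 178, 176.
Put 211 GB in disk 1; 289 GB remain.
Put 203 GB in disk 1; 86 GB remain.
Put 203 GB in disk 2; 297 GB remain.
Put 201 GB in disk 2; 96 GB remain.
Put 201 GB in disk 3; 299 GB remain.
Put 200 GB in disk 3; 99 GB remain.
Put 200 GB in disk 4; 300 GB remain.
Put 200 GB in disk 4; 100 GB remain.
Put 199 GB in disk 5; 301 GB remain.
Put 198 GB in disk 5; 103 GB remain.
Put 192 GB in disk 6; 308 GB remain.
Put 191 GB in disk 6; 117 GB remain.
Put 191 GB in disk 7; 309 GB remain.
Put 179 GB in disk 7; 130 GB remain.
Put 178 GB in disk 8; 322 GB remain.
Put 176 GB in disk 8; 146 GB remain.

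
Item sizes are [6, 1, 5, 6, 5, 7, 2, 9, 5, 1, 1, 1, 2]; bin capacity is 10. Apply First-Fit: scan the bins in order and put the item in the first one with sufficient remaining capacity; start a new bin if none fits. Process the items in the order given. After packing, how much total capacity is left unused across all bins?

Put 6 in bin 1; 4 remain.
Put 1 in bin 1; 3 remain.
Put 5 in bin 2; 5 remain.
Put 6 in bin 3; 4 remain.
Put 5 in bin 2; 0 remain.
Put 7 in bin 4; 3 remain.
Put 2 in bin 1; 1 remain.
Put 9 in bin 5; 1 remain.
Put 5 in bin 6; 5 remain.
Put 1 in bin 1; 0 remain.
Put 1 in bin 3; 3 remain.
Put 1 in bin 3; 2 remain.
Put 2 in bin 3; 0 remain.
6 bins × 10 = 60; used 51; unused 9.

9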